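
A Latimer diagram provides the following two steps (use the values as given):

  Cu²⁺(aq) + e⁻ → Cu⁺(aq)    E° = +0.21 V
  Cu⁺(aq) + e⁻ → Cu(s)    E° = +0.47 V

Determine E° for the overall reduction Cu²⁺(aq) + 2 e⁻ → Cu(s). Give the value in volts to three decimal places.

+0.340 V

Adding the free-energy changes (−nFE°) of the two steps gives −n₃FE°₃ = −n₁FE°₁ − n₂FE°₂.
E°₃ = (1×+0.21 + 1×+0.47) / 2 = (+0.680) / 2 = +0.340 V.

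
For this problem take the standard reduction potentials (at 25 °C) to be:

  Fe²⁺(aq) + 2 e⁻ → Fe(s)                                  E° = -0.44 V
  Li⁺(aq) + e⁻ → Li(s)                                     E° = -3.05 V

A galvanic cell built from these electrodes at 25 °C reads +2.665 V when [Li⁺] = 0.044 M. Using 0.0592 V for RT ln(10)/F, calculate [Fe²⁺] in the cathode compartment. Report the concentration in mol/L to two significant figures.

Fe²⁺/Fe is the cathode, Li⁺/Li the anode: E°cell = +2.61 V, n = 2.
Overall reaction: Fe²⁺(aq) + 2 Li(s) → Fe(s) + 2 Li⁺(aq); Q = [Li⁺]^2/[Fe²⁺]^1.
From E = E° − (0.0592/n) log Q: log Q = (E° − E)·n/0.0592 = (+2.61 − (+2.665))·2/0.0592 = -1.8581.
So 1·log[Fe²⁺] = 2·log(0.044) − log Q = -2.7131 − (-1.8581) = -0.8550; [Fe²⁺] = 10^(-0.8550) ≈ 0.14 M.

0.14 M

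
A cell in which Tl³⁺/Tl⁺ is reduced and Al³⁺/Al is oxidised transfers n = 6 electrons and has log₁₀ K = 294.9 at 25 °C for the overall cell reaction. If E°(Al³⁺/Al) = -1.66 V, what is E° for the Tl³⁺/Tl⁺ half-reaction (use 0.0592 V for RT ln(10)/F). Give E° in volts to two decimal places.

E°cell = (0.0592/n)·log K = (0.0592/6)(294.9) = +2.910 V.
Since Tl³⁺/Tl⁺ is the cathode and Al³⁺/Al the anode, E°cell = E°(Tl³⁺/Tl⁺) − E°(Al³⁺/Al).
So E°(Tl³⁺/Tl⁺) = E°cell + E°(Al³⁺/Al) = +2.910 + (-1.66) = +1.25 V.

+1.25 V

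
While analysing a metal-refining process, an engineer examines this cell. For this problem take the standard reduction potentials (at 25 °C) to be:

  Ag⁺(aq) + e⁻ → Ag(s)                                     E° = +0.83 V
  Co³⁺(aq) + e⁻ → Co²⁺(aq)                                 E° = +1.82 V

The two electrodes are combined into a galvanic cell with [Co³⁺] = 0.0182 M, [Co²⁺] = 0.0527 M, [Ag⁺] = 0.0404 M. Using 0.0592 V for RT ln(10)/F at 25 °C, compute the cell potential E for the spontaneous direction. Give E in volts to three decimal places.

+1.045 V

Co³⁺/Co²⁺ is the cathode (higher E°), Ag⁺/Ag the anode: E°cell = +1.82 − (+0.83) = +0.99 V, n = 1.
Overall: Co³⁺(aq) + Ag(s) → Co²⁺(aq) + Ag⁺(aq)
Q = [Co²⁺]·[Ag⁺] / ([Co³⁺]); log Q = -0.932.
E = E° − (0.0592/n) log Q = +0.99 − (0.0592/1)(-0.932) = +1.045 V.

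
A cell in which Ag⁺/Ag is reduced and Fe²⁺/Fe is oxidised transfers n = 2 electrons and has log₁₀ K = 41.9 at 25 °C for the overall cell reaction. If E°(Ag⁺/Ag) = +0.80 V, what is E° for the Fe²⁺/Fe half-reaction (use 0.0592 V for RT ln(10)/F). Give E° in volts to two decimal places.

E°cell = (0.0592/n)·log K = (0.0592/2)(41.9) = +1.240 V.
Since Ag⁺/Ag is the cathode and Fe²⁺/Fe the anode, E°cell = E°(Ag⁺/Ag) − E°(Fe²⁺/Fe).
So E°(Fe²⁺/Fe) = E°(Ag⁺/Ag) − E°cell = (+0.80) − (+1.240) = -0.44 V.

-0.44 V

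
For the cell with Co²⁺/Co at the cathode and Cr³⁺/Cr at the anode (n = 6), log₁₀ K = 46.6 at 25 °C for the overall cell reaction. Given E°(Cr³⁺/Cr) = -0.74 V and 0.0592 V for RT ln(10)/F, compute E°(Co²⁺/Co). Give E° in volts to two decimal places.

E°cell = (0.0592/n)·log K = (0.0592/6)(46.6) = +0.460 V.
Since Co²⁺/Co is the cathode and Cr³⁺/Cr the anode, E°cell = E°(Co²⁺/Co) − E°(Cr³⁺/Cr).
So E°(Co²⁺/Co) = E°cell + E°(Cr³⁺/Cr) = +0.460 + (-0.74) = -0.28 V.

-0.28 V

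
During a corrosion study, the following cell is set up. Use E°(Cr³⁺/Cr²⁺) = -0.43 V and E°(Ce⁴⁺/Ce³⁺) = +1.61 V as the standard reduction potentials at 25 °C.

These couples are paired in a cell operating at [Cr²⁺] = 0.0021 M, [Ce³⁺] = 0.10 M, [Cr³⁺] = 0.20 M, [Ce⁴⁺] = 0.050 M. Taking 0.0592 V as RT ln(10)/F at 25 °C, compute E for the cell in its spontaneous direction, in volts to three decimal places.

+1.905 V

Ce⁴⁺/Ce³⁺ is the cathode (higher E°), Cr³⁺/Cr²⁺ the anode: E°cell = +1.61 − (-0.43) = +2.04 V, n = 1.
Overall: Ce⁴⁺(aq) + Cr²⁺(aq) → Ce³⁺(aq) + Cr³⁺(aq)
Q = [Ce³⁺]·[Cr³⁺] / ([Ce⁴⁺]·[Cr²⁺]); log Q = 2.280.
E = E° − (0.0592/n) log Q = +2.04 − (0.0592/1)(2.280) = +1.905 V.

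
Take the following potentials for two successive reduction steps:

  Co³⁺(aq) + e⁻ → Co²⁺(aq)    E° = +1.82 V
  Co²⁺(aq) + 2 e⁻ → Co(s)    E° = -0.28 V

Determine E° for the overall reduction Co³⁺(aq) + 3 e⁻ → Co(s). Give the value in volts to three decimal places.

Since ΔG° = −nFE° is additive over sequential reductions, n₃E°₃ = n₁E°₁ + n₂E°₂.
E°₃ = (1×+1.82 + 2×-0.28) / 3 = (+1.260) / 3 = +0.420 V.

+0.420 V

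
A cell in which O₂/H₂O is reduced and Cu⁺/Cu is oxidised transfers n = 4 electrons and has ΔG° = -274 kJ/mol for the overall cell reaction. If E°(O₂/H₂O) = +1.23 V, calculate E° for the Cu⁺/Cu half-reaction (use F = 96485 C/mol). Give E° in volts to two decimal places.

E°cell = −ΔG°/(nF) = −(-274×10³)/((4)(96485)) = +0.710 V.
Since O₂/H₂O is the cathode and Cu⁺/Cu the anode, E°cell = E°(O₂/H₂O) − E°(Cu⁺/Cu).
So E°(Cu⁺/Cu) = E°(O₂/H₂O) − E°cell = (+1.23) − (+0.710) = +0.52 V.

+0.52 V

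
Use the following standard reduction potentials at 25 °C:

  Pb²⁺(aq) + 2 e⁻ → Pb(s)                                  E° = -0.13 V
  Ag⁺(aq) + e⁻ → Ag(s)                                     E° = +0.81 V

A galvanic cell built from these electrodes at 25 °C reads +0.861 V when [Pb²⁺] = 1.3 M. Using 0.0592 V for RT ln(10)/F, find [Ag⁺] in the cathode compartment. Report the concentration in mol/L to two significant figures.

Ag⁺/Ag is the cathode, Pb²⁺/Pb the anode: E°cell = +0.94 V, n = 2.
Overall reaction: 2 Ag⁺(aq) + Pb(s) → 2 Ag(s) + Pb²⁺(aq); Q = [Pb²⁺]^1/[Ag⁺]^2.
From E = E° − (0.0592/n) log Q: log Q = (E° − E)·n/0.0592 = (+0.94 − (+0.861))·2/0.0592 = 2.6689.
So 2·log[Ag⁺] = 1·log(1.3) − log Q = 0.1139 − (2.6689) = -2.5550; log[Ag⁺] = -2.5550 / 2 = -1.2775; [Ag⁺] = 10^(-1.2775) ≈ 0.053 M.

0.053 M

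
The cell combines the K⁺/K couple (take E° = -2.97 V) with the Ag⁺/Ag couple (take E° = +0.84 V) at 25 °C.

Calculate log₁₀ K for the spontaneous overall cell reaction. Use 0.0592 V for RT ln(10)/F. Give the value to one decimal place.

64.4

Cathode: Ag⁺/Ag; anode: K⁺/K. E°cell = +3.81 V, n = 1.
log K = nE°cell / 0.0592 = (1)(+3.81) / 0.0592 = 64.4.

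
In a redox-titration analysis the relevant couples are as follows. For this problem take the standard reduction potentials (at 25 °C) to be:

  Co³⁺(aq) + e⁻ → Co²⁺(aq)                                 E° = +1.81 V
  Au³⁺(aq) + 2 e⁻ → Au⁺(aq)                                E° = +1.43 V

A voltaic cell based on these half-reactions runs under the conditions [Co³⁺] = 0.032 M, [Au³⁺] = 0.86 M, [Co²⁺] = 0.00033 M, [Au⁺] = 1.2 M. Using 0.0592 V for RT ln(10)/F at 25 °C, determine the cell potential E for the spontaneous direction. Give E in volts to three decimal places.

+0.502 V

Co³⁺/Co²⁺ is the cathode (higher E°), Au³⁺/Au⁺ the anode: E°cell = +1.81 − (+1.43) = +0.38 V, n = 2.
Overall: 2 Co³⁺(aq) + Au⁺(aq) → 2 Co²⁺(aq) + Au³⁺(aq)
Q = [Co²⁺]^2·[Au³⁺] / ([Co³⁺]^2·[Au⁺]); log Q = -4.118.
E = E° − (0.0592/n) log Q = +0.38 − (0.0592/2)(-4.118) = +0.502 V.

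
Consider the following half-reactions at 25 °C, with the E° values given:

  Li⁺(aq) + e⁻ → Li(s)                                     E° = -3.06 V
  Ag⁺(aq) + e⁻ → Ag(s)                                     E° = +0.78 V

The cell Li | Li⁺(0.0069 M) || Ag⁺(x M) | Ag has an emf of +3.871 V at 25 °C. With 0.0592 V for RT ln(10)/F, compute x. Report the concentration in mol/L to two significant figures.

Ag⁺/Ag is the cathode, Li⁺/Li the anode: E°cell = +3.84 V, n = 1.
Overall reaction: Ag⁺(aq) + Li(s) → Ag(s) + Li⁺(aq); Q = [Li⁺]^1/[Ag⁺]^1.
From E = E° − (0.0592/n) log Q: log Q = (E° − E)·n/0.0592 = (+3.84 − (+3.871))·1/0.0592 = -0.5236.
So 1·log[Ag⁺] = 1·log(0.0069) − log Q = -2.1612 − (-0.5236) = -1.6376; [Ag⁺] = 10^(-1.6376) ≈ 0.023 M.

0.023 M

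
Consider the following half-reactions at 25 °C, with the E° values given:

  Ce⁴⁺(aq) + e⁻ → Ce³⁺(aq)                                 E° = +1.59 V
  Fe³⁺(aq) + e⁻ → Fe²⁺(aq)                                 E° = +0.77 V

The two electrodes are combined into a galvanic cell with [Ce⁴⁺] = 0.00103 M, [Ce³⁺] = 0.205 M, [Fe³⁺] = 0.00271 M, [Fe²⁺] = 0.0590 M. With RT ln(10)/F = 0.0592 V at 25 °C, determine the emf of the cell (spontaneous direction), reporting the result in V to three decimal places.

Ce⁴⁺/Ce³⁺ is the cathode (higher E°), Fe³⁺/Fe²⁺ the anode: E°cell = +1.59 − (+0.77) = +0.82 V, n = 1.
Overall: Ce⁴⁺(aq) + Fe²⁺(aq) → Ce³⁺(aq) + Fe³⁺(aq)
Q = [Ce³⁺]·[Fe³⁺] / ([Ce⁴⁺]·[Fe²⁺]); log Q = 0.961.
E = E° − (0.0592/n) log Q = +0.82 − (0.0592/1)(0.961) = +0.763 V.

+0.763 V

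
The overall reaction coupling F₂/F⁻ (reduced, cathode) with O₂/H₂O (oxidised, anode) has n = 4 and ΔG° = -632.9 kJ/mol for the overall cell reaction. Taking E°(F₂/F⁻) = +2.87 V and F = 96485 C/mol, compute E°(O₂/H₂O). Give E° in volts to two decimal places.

+1.23 V

E°cell = −ΔG°/(nF) = −(-632.9×10³)/((4)(96485)) = +1.640 V.
Since F₂/F⁻ is the cathode and O₂/H₂O the anode, E°cell = E°(F₂/F⁻) − E°(O₂/H₂O).
So E°(O₂/H₂O) = E°(F₂/F⁻) − E°cell = (+2.87) − (+1.640) = +1.23 V.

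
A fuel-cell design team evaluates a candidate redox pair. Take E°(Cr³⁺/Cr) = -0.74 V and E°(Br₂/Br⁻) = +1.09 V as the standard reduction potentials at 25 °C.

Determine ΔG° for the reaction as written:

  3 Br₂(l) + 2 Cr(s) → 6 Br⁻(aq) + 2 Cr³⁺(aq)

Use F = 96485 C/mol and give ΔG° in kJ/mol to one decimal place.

-1059.4 kJ/mol

As written, Br₂/Br⁻ is reduced (cathode) and Cr³⁺/Cr is oxidised (anode), so E°cell = (+1.09) − (-0.74) = +1.83 V.
Balancing electrons gives n = 6.
ΔG° = −nFE° = −(6)(96485)(+1.83) = -1,059,405 J = -1059.4 kJ/mol.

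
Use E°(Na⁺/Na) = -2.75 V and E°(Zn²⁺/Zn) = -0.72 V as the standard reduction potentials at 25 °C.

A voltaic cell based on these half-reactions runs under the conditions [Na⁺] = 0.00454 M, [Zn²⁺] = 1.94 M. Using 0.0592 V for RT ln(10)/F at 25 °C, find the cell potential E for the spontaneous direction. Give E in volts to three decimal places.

+2.177 V

Zn²⁺/Zn is the cathode (higher E°), Na⁺/Na the anode: E°cell = -0.72 − (-2.75) = +2.03 V, n = 2.
Overall: Zn²⁺(aq) + 2 Na(s) → Zn(s) + 2 Na⁺(aq)
Q = [Na⁺]^2 / ([Zn²⁺]); log Q = -4.974.
E = E° − (0.0592/n) log Q = +2.03 − (0.0592/2)(-4.974) = +2.177 V.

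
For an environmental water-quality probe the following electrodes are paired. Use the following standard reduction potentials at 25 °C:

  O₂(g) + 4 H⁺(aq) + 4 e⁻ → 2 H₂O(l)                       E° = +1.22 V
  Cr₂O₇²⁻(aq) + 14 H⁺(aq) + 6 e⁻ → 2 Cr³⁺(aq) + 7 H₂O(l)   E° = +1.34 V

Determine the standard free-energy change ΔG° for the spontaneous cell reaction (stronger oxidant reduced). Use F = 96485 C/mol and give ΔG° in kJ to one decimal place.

-138.9 kJ

Cr₂O₇²⁻/Cr³⁺ (E° = +1.34 V) is the cathode; O₂/H₂O (E° = +1.22 V) is the anode, so E°cell = +0.12 V.
Balancing electrons gives n = 12 (lcm of 6 and 4).
ΔG° = −nFE° = −(12)(96485)(+0.12) = -138,938 J = -138.9 kJ.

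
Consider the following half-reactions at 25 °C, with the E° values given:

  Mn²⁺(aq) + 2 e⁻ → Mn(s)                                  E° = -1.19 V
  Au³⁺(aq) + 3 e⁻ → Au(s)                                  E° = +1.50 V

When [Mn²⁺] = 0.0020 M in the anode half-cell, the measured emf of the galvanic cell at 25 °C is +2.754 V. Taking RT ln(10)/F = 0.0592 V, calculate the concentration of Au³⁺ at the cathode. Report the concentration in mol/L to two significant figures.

0.16 M

Au³⁺/Au is the cathode, Mn²⁺/Mn the anode: E°cell = +2.69 V, n = 6.
Overall reaction: 2 Au³⁺(aq) + 3 Mn(s) → 2 Au(s) + 3 Mn²⁺(aq); Q = [Mn²⁺]^3/[Au³⁺]^2.
From E = E° − (0.0592/n) log Q: log Q = (E° − E)·n/0.0592 = (+2.69 − (+2.754))·6/0.0592 = -6.4865.
So 2·log[Au³⁺] = 3·log(0.002) − log Q = -8.0969 − (-6.4865) = -1.6104; log[Au³⁺] = -1.6104 / 2 = -0.8052; [Au³⁺] = 10^(-0.8052) ≈ 0.16 M.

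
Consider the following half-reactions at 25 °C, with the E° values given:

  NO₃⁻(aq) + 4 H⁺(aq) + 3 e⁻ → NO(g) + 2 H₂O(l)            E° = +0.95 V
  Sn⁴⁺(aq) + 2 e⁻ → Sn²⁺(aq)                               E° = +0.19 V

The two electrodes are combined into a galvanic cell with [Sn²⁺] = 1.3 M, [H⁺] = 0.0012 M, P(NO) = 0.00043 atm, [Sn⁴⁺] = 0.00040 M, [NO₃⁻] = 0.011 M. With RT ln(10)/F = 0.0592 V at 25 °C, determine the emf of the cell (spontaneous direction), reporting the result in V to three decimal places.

NO₃⁻/NO is the cathode (higher E°), Sn⁴⁺/Sn²⁺ the anode: E°cell = +0.95 − (+0.19) = +0.76 V, n = 6.
Overall: 2 NO₃⁻(aq) + 8 H⁺(aq) + 3 Sn²⁺(aq) → 2 NO(g) + 4 H₂O(l) + 3 Sn⁴⁺(aq)
Q = P(NO)^2·[Sn⁴⁺]^3 / ([NO₃⁻]^2·[H⁺]^8·[Sn²⁺]^3); log Q = 10.015.
E = E° − (0.0592/n) log Q = +0.76 − (0.0592/6)(10.015) = +0.661 V.

+0.661 V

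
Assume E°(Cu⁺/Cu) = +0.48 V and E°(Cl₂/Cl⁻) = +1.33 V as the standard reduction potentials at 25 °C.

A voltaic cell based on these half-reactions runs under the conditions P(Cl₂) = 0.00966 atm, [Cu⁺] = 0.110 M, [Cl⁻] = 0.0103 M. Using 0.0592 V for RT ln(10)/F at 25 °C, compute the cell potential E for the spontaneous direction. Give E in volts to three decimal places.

+0.965 V

Cl₂/Cl⁻ is the cathode (higher E°), Cu⁺/Cu the anode: E°cell = +1.33 − (+0.48) = +0.85 V, n = 2.
Overall: Cl₂(g) + 2 Cu(s) → 2 Cl⁻(aq) + 2 Cu⁺(aq)
Q = [Cl⁻]^2·[Cu⁺]^2 / (P(Cl₂)); log Q = -3.877.
E = E° − (0.0592/n) log Q = +0.85 − (0.0592/2)(-3.877) = +0.965 V.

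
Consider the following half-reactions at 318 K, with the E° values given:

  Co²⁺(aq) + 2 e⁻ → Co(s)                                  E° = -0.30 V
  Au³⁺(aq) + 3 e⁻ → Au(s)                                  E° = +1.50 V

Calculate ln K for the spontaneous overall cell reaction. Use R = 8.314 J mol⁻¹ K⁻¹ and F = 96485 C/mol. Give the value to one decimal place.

394.1

Cathode: Au³⁺/Au; anode: Co²⁺/Co. E°cell = (+1.50) − (-0.30) = +1.80 V, with n = 6.
ΔG° = −nFE° = −RT ln K, so ln K = nFE°/(RT) = (6)(96485)(+1.80) / ((8.314)(318)) = 394.136.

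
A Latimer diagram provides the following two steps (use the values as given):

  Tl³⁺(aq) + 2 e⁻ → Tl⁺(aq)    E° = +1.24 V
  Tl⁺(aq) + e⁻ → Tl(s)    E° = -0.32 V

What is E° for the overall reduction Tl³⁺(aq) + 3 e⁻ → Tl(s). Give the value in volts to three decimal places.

Since ΔG° = −nFE° is additive over sequential reductions, n₃E°₃ = n₁E°₁ + n₂E°₂.
E°₃ = (2×+1.24 + 1×-0.32) / 3 = (+2.160) / 3 = +0.720 V.
E° values themselves are not directly additive — weighting by electron count is essential.

+0.720 V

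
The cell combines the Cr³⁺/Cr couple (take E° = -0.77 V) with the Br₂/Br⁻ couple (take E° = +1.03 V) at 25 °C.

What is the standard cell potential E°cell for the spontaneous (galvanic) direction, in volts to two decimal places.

+1.80 V

The Br₂/Br⁻ couple has the higher reduction potential, so it is the cathode; Cr³⁺/Cr is oxidised at the anode.
E°cell = E°(cathode) − E°(anode) = (+1.03) − (-0.77) = +1.80 V.
Since E°cell > 0, the reaction is spontaneous under standard conditions.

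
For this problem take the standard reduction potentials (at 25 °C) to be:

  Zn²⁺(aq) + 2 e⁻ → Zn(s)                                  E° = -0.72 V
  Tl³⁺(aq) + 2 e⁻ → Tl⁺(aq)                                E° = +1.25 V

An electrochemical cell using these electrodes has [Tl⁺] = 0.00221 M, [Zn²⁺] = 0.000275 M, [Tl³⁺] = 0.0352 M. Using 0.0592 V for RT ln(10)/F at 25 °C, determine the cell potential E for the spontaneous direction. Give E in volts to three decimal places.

+2.111 V

Tl³⁺/Tl⁺ is the cathode (higher E°), Zn²⁺/Zn the anode: E°cell = +1.25 − (-0.72) = +1.97 V, n = 2.
Overall: Tl³⁺(aq) + Zn(s) → Tl⁺(aq) + Zn²⁺(aq)
Q = [Tl⁺]·[Zn²⁺] / ([Tl³⁺]); log Q = -4.763.
E = E° − (0.0592/n) log Q = +1.97 − (0.0592/2)(-4.763) = +2.111 V.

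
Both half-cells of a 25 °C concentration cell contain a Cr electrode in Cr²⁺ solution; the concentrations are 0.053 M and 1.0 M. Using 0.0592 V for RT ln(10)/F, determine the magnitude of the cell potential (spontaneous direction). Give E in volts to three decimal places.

+0.038 V

For a concentration cell E°cell = 0. The 1.0 M side is the cathode (reduction is favoured where [Cr²⁺] is higher).
With n = 2, E = −(0.0592/2) log([Cr²⁺]ₐₙ/[Cr²⁺]꜀ₐₜ) = −(0.0592/2) log(0.053/1) = −(0.0592/2)(-1.276) = +0.038 V.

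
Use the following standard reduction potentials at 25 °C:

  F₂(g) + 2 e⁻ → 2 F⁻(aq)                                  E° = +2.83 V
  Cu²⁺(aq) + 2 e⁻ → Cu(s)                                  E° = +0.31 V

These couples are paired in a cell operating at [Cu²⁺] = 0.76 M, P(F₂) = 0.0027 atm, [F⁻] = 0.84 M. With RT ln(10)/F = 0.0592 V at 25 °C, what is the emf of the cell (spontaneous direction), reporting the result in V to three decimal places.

F₂/F⁻ is the cathode (higher E°), Cu²⁺/Cu the anode: E°cell = +2.83 − (+0.31) = +2.52 V, n = 2.
Overall: F₂(g) + Cu(s) → 2 F⁻(aq) + Cu²⁺(aq)
Q = [F⁻]^2·[Cu²⁺] / (P(F₂)); log Q = 2.298.
E = E° − (0.0592/n) log Q = +2.52 − (0.0592/2)(2.298) = +2.452 V.

+2.452 V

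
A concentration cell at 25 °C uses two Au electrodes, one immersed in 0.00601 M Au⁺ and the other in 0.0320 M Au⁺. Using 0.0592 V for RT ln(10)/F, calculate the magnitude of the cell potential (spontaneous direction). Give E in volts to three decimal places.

+0.043 V

For a concentration cell E°cell = 0. The 0.0320 M side is the cathode (reduction is favoured where [Au⁺] is higher).
With n = 1, E = −(0.0592/1) log([Au⁺]ₐₙ/[Au⁺]꜀ₐₜ) = −(0.0592/1) log(0.00601/0.032) = −(0.0592/1)(-0.726) = +0.043 V.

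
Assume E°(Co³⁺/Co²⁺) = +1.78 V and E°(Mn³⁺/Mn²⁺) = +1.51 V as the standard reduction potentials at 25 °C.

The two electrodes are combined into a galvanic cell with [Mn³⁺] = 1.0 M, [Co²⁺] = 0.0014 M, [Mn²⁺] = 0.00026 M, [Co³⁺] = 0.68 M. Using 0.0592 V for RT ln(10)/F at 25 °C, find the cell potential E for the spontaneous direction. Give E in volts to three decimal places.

Co³⁺/Co²⁺ is the cathode (higher E°), Mn³⁺/Mn²⁺ the anode: E°cell = +1.78 − (+1.51) = +0.27 V, n = 1.
Overall: Co³⁺(aq) + Mn²⁺(aq) → Co²⁺(aq) + Mn³⁺(aq)
Q = [Co²⁺]·[Mn³⁺] / ([Co³⁺]·[Mn²⁺]); log Q = 0.899.
E = E° − (0.0592/n) log Q = +0.27 − (0.0592/1)(0.899) = +0.217 V.

+0.217 V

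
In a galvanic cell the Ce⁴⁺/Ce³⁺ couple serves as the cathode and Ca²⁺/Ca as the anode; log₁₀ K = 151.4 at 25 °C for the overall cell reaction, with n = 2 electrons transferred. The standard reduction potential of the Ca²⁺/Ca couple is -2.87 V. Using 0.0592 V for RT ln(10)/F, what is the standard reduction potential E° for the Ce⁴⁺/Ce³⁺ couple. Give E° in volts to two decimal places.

E°cell = (0.0592/n)·log K = (0.0592/2)(151.4) = +4.481 V.
Since Ce⁴⁺/Ce³⁺ is the cathode and Ca²⁺/Ca the anode, E°cell = E°(Ce⁴⁺/Ce³⁺) − E°(Ca²⁺/Ca).
So E°(Ce⁴⁺/Ce³⁺) = E°cell + E°(Ca²⁺/Ca) = +4.481 + (-2.87) = +1.61 V.

+1.61 V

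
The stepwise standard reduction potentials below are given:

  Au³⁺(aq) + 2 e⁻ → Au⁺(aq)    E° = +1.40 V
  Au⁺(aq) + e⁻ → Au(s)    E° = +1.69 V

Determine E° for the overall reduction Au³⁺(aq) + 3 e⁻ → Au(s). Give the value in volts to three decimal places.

Since ΔG° = −nFE° is additive over sequential reductions, n₃E°₃ = n₁E°₁ + n₂E°₂.
E°₃ = (2×+1.40 + 1×+1.69) / 3 = (+4.490) / 3 = +1.497 V.

+1.497 V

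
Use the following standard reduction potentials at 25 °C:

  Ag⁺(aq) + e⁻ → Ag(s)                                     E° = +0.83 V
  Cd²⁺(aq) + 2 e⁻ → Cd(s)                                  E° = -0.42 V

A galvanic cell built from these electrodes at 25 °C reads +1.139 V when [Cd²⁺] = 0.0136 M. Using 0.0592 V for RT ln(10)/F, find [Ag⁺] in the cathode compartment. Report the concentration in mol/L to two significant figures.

0.0016 M

Ag⁺/Ag is the cathode, Cd²⁺/Cd the anode: E°cell = +1.25 V, n = 2.
Overall reaction: 2 Ag⁺(aq) + Cd(s) → 2 Ag(s) + Cd²⁺(aq); Q = [Cd²⁺]^1/[Ag⁺]^2.
From E = E° − (0.0592/n) log Q: log Q = (E° − E)·n/0.0592 = (+1.25 − (+1.139))·2/0.0592 = 3.7500.
So 2·log[Ag⁺] = 1·log(0.0136) − log Q = -1.8665 − (3.7500) = -5.6165; log[Ag⁺] = -5.6165 / 2 = -2.8083; [Ag⁺] = 10^(-2.8083) ≈ 0.0016 M.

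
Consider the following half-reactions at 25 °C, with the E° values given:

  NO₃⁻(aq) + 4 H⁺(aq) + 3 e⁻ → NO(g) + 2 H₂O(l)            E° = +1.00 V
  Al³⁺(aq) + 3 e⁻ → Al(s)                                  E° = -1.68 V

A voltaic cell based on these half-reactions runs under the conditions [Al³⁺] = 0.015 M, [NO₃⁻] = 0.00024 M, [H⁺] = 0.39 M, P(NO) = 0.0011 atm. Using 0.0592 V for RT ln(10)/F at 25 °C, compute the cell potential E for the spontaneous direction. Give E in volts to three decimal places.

+2.671 V

NO₃⁻/NO is the cathode (higher E°), Al³⁺/Al the anode: E°cell = +1.00 − (-1.68) = +2.68 V, n = 3.
Overall: NO₃⁻(aq) + 4 H⁺(aq) + Al(s) → NO(g) + 2 H₂O(l) + Al³⁺(aq)
Q = P(NO)·[Al³⁺] / ([NO₃⁻]·[H⁺]^4); log Q = 0.473.
E = E° − (0.0592/n) log Q = +2.68 − (0.0592/3)(0.473) = +2.671 V.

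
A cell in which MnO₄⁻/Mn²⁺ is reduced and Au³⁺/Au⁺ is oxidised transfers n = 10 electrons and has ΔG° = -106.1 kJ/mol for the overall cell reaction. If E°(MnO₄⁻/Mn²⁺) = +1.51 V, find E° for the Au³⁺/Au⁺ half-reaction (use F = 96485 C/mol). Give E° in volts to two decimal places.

+1.40 V

E°cell = −ΔG°/(nF) = −(-106.1×10³)/((10)(96485)) = +0.110 V.
Since MnO₄⁻/Mn²⁺ is the cathode and Au³⁺/Au⁺ the anode, E°cell = E°(MnO₄⁻/Mn²⁺) − E°(Au³⁺/Au⁺).
So E°(Au³⁺/Au⁺) = E°(MnO₄⁻/Mn²⁺) − E°cell = (+1.51) − (+0.110) = +1.40 V.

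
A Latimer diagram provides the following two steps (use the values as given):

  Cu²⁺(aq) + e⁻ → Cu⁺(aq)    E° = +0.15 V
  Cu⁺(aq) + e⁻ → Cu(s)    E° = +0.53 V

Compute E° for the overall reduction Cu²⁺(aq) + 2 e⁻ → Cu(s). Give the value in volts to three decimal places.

Since ΔG° = −nFE° is additive over sequential reductions, n₃E°₃ = n₁E°₁ + n₂E°₂.
E°₃ = (1×+0.15 + 1×+0.53) / 2 = (+0.680) / 2 = +0.340 V.

+0.340 V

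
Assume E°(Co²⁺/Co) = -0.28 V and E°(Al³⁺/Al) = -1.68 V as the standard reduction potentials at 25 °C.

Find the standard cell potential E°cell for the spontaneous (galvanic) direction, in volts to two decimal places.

The Co²⁺/Co couple has the higher reduction potential, so it is the cathode; Al³⁺/Al is oxidised at the anode.
E°cell = E°(cathode) − E°(anode) = (-0.28) − (-1.68) = +1.40 V.

+1.40 V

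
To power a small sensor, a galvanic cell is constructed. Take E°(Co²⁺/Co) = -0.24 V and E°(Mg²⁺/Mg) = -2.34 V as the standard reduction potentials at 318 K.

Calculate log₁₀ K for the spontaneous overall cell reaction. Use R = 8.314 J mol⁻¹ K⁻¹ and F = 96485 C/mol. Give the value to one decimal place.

66.6

Cathode: Co²⁺/Co; anode: Mg²⁺/Mg. E°cell = (-0.24) − (-2.34) = +2.10 V, with n = 2.
ΔG° = −nFE° = −RT ln K, so ln K = nFE°/(RT) = (2)(96485)(+2.10) / ((8.314)(318)) = 153.275.
log₁₀ K = 153.275 / ln 10 = 66.6.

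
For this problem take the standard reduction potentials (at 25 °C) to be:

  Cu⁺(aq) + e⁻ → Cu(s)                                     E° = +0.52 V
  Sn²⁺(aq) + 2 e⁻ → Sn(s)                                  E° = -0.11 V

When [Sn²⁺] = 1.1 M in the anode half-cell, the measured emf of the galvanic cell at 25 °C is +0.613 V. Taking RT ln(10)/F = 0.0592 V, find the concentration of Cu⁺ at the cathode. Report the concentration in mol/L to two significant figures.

0.54 M

Cu⁺/Cu is the cathode, Sn²⁺/Sn the anode: E°cell = +0.63 V, n = 2.
Overall reaction: 2 Cu⁺(aq) + Sn(s) → 2 Cu(s) + Sn²⁺(aq); Q = [Sn²⁺]^1/[Cu⁺]^2.
From E = E° − (0.0592/n) log Q: log Q = (E° − E)·n/0.0592 = (+0.63 − (+0.613))·2/0.0592 = 0.5743.
So 2·log[Cu⁺] = 1·log(1.1) − log Q = 0.0414 − (0.5743) = -0.5329; log[Cu⁺] = -0.5329 / 2 = -0.2665; [Cu⁺] = 10^(-0.2665) ≈ 0.54 M.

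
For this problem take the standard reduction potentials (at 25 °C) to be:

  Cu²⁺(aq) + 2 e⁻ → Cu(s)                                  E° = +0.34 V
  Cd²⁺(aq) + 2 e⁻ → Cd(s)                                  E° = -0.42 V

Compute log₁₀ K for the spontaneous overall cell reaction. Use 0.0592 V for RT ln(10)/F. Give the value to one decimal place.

25.7

Cathode: Cu²⁺/Cu; anode: Cd²⁺/Cd. E°cell = +0.76 V, n = 2.
log K = nE°cell / 0.0592 = (2)(+0.76) / 0.0592 = 25.7.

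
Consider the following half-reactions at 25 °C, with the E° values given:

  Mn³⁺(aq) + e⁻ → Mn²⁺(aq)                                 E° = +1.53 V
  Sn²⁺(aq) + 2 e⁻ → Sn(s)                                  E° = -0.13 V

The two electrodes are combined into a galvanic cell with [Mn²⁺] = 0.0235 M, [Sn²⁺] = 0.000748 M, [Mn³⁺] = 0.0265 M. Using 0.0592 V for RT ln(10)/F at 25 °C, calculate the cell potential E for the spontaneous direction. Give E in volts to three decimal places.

+1.756 V

Mn³⁺/Mn²⁺ is the cathode (higher E°), Sn²⁺/Sn the anode: E°cell = +1.53 − (-0.13) = +1.66 V, n = 2.
Overall: 2 Mn³⁺(aq) + Sn(s) → 2 Mn²⁺(aq) + Sn²⁺(aq)
Q = [Mn²⁺]^2·[Sn²⁺] / ([Mn³⁺]^2); log Q = -3.230.
E = E° − (0.0592/n) log Q = +1.66 − (0.0592/2)(-3.230) = +1.756 V.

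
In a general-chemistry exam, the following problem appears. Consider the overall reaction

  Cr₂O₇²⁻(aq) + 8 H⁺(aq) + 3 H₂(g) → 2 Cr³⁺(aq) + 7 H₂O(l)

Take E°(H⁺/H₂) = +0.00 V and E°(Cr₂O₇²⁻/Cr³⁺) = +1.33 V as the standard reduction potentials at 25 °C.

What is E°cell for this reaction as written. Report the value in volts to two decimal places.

The Cr₂O₇²⁻/Cr³⁺ couple has the higher reduction potential, so it is the cathode; H⁺/H₂ is oxidised at the anode.
E°cell = E°(cathode) − E°(anode) = (+1.33) − (+0.00) = +1.33 V.

+1.33 V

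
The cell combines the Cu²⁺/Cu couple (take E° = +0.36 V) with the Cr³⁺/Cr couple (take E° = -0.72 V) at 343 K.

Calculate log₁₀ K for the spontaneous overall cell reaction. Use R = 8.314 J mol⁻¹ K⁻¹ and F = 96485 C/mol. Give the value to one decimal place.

95.2

Cathode: Cu²⁺/Cu; anode: Cr³⁺/Cr. E°cell = (+0.36) − (-0.72) = +1.08 V, with n = 6.
ΔG° = −nFE° = −RT ln K, so ln K = nFE°/(RT) = (6)(96485)(+1.08) / ((8.314)(343)) = 219.245.
log₁₀ K = 219.245 / ln 10 = 95.2.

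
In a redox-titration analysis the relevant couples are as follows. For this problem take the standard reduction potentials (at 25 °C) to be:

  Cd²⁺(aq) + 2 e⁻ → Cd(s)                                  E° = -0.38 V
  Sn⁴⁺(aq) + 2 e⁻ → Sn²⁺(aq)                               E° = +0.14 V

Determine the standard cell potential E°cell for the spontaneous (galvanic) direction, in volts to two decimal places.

+0.52 V

The Sn⁴⁺/Sn²⁺ couple has the higher reduction potential, so it is the cathode; Cd²⁺/Cd is oxidised at the anode.
E°cell = E°(cathode) − E°(anode) = (+0.14) − (-0.38) = +0.52 V.
Since E°cell > 0, the reaction is spontaneous under standard conditions.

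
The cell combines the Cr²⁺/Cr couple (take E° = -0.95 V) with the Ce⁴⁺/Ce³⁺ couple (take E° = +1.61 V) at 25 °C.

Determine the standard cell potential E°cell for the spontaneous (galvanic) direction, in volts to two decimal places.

+2.56 V

The Ce⁴⁺/Ce³⁺ couple has the higher reduction potential, so it is the cathode; Cr²⁺/Cr is oxidised at the anode.
E°cell = E°(cathode) − E°(anode) = (+1.61) − (-0.95) = +2.56 V.
Since E°cell > 0, the reaction is spontaneous under standard conditions.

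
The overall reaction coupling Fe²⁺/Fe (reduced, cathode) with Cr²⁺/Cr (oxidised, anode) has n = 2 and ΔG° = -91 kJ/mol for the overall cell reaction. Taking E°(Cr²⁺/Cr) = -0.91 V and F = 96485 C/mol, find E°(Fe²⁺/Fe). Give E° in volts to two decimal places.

-0.44 V

E°cell = −ΔG°/(nF) = −(-91×10³)/((2)(96485)) = +0.472 V.
Since Fe²⁺/Fe is the cathode and Cr²⁺/Cr the anode, E°cell = E°(Fe²⁺/Fe) − E°(Cr²⁺/Cr).
So E°(Fe²⁺/Fe) = E°cell + E°(Cr²⁺/Cr) = +0.472 + (-0.91) = -0.44 V.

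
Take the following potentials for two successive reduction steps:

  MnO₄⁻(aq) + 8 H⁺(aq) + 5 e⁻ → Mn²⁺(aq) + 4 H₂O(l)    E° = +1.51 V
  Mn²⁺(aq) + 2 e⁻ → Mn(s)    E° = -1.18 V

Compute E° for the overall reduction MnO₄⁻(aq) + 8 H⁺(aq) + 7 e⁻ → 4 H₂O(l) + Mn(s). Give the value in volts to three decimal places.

Since ΔG° = −nFE° is additive over sequential reductions, n₃E°₃ = n₁E°₁ + n₂E°₂.
E°₃ = (5×+1.51 + 2×-1.18) / 7 = (+5.190) / 7 = +0.741 V.
E° values themselves are not directly additive — weighting by electron count is essential.

+0.741 V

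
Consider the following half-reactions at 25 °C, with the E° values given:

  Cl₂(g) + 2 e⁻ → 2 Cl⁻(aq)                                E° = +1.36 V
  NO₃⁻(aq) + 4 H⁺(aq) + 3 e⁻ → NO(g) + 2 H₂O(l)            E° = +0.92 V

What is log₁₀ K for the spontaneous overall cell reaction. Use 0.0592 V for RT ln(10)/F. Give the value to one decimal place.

44.6

Cathode: Cl₂/Cl⁻; anode: NO₃⁻/NO. E°cell = +0.44 V, n = 6.
log K = nE°cell / 0.0592 = (6)(+0.44) / 0.0592 = 44.6.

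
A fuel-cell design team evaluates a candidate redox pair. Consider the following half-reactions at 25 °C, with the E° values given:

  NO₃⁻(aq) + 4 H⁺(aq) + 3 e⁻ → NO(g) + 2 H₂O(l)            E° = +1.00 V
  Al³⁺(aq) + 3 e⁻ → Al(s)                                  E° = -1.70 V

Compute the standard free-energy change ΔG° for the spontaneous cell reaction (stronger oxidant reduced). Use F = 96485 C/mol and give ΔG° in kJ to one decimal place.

-781.5 kJ

NO₃⁻/NO (E° = +1.00 V) is the cathode; Al³⁺/Al (E° = -1.70 V) is the anode, so E°cell = +2.70 V.
Balancing electrons gives n = 3 (lcm of 3 and 3).
ΔG° = −nFE° = −(3)(96485)(+2.70) = -781,528 J = -781.5 kJ.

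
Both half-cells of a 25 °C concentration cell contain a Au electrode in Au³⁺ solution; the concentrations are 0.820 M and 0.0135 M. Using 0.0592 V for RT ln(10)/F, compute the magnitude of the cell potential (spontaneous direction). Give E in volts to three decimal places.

For a concentration cell E°cell = 0. The 0.820 M side is the cathode (reduction is favoured where [Au³⁺] is higher).
With n = 3, E = −(0.0592/3) log([Au³⁺]ₐₙ/[Au³⁺]꜀ₐₜ) = −(0.0592/3) log(0.0135/0.82) = −(0.0592/3)(-1.783) = +0.035 V.

+0.035 V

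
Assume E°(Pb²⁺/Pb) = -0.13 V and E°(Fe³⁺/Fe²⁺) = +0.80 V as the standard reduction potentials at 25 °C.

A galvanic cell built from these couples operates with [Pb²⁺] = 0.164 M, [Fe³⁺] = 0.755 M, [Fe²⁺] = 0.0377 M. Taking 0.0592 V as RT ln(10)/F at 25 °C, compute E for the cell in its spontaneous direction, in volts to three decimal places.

Fe³⁺/Fe²⁺ is the cathode (higher E°), Pb²⁺/Pb the anode: E°cell = +0.80 − (-0.13) = +0.93 V, n = 2.
Overall: 2 Fe³⁺(aq) + Pb(s) → 2 Fe²⁺(aq) + Pb²⁺(aq)
Q = [Fe²⁺]^2·[Pb²⁺] / ([Fe³⁺]^2); log Q = -3.388.
E = E° − (0.0592/n) log Q = +0.93 − (0.0592/2)(-3.388) = +1.030 V.

+1.030 V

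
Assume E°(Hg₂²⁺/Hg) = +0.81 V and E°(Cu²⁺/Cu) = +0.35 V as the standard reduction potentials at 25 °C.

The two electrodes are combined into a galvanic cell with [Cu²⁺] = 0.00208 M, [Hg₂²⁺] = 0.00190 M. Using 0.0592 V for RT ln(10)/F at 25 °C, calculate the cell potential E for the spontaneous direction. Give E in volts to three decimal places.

+0.459 V

Hg₂²⁺/Hg is the cathode (higher E°), Cu²⁺/Cu the anode: E°cell = +0.81 − (+0.35) = +0.46 V, n = 2.
Overall: Hg₂²⁺(aq) + Cu(s) → 2 Hg(l) + Cu²⁺(aq)
Q = [Cu²⁺] / ([Hg₂²⁺]); log Q = 0.039.
E = E° − (0.0592/n) log Q = +0.46 − (0.0592/2)(0.039) = +0.459 V.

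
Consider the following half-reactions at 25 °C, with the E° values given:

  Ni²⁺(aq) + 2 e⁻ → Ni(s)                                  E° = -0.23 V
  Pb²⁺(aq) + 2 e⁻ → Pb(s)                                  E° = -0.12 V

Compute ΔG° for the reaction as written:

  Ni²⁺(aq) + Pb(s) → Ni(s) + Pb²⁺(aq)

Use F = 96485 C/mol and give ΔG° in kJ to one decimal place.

As written, Ni²⁺/Ni is reduced (cathode) and Pb²⁺/Pb is oxidised (anode), so E°cell = (-0.23) − (-0.12) = -0.11 V.
Balancing electrons gives n = 2.
ΔG° = −nFE° = −(2)(96485)(-0.11) = 21,227 J = +21.2 kJ.

+21.2 kJ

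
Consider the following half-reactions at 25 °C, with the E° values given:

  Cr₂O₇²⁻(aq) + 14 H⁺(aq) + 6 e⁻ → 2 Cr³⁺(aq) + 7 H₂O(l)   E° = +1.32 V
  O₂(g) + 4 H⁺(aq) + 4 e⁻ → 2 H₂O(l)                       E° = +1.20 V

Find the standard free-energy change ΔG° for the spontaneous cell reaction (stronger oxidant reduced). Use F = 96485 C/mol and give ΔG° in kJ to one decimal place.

Cr₂O₇²⁻/Cr³⁺ (E° = +1.32 V) is the cathode; O₂/H₂O (E° = +1.20 V) is the anode, so E°cell = +0.12 V.
Balancing electrons gives n = 12 (lcm of 6 and 4).
ΔG° = −nFE° = −(12)(96485)(+0.12) = -138,938 J = -138.9 kJ.

-138.9 kJ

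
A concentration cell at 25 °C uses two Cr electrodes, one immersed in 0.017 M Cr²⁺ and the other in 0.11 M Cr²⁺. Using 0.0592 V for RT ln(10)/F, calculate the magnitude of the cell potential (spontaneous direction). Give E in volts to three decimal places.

For a concentration cell E°cell = 0. The 0.11 M side is the cathode (reduction is favoured where [Cr²⁺] is higher).
With n = 2, E = −(0.0592/2) log([Cr²⁺]ₐₙ/[Cr²⁺]꜀ₐₜ) = −(0.0592/2) log(0.017/0.11) = −(0.0592/2)(-0.811) = +0.024 V.

+0.024 V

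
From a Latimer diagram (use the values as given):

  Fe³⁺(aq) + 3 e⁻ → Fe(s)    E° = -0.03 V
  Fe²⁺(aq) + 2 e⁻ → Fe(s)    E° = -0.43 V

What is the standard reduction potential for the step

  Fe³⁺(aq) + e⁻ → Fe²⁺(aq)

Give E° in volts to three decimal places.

+0.770 V

Sequential free energies add, so n₃E°₃ = n₁E°₁ + n₂E°₂.
With n₃ = 3, and the known step contributing 2×(-0.43) V, the unknown satisfies 1·E° = 3×(-0.03) − 2×(-0.43) = +0.770.
E° = +0.770 / 1 = +0.770 V.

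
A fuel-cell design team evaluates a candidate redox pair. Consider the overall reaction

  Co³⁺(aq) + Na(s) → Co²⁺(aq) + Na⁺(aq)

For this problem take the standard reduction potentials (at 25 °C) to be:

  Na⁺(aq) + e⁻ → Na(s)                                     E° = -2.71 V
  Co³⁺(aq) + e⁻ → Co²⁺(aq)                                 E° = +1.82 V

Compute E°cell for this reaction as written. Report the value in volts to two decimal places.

+4.53 V

The Co³⁺/Co²⁺ couple has the higher reduction potential, so it is the cathode; Na⁺/Na is oxidised at the anode.
E°cell = E°(cathode) − E°(anode) = (+1.82) − (-2.71) = +4.53 V.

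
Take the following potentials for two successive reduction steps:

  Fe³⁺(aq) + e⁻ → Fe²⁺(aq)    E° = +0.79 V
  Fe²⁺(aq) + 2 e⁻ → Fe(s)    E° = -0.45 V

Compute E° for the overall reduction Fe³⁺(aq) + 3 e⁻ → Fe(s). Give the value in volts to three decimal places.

-0.037 V

Adding the free-energy changes (−nFE°) of the two steps gives −n₃FE°₃ = −n₁FE°₁ − n₂FE°₂.
E°₃ = (1×+0.79 + 2×-0.45) / 3 = (-0.110) / 3 = -0.037 V.
Simply averaging or adding the two E° values would be wrong; the electron-weighted sum is required.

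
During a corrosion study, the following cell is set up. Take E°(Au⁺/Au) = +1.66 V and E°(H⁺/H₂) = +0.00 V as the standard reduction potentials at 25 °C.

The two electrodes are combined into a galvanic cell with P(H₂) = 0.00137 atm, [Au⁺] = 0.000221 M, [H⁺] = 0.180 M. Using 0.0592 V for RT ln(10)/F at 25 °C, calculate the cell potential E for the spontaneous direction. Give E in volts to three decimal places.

+1.403 V

Au⁺/Au is the cathode (higher E°), H⁺/H₂ the anode: E°cell = +1.66 − (+0.00) = +1.66 V, n = 2.
Overall: 2 Au⁺(aq) + H₂(g) → 2 Au(s) + 2 H⁺(aq)
Q = [H⁺]^2 / ([Au⁺]^2·P(H₂)); log Q = 8.685.
E = E° − (0.0592/n) log Q = +1.66 − (0.0592/2)(8.685) = +1.403 V.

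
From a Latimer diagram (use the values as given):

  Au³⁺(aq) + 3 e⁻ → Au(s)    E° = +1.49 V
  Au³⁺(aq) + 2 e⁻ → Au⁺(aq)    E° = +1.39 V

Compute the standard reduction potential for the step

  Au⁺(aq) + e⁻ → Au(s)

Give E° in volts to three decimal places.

Sequential free energies add, so n₃E°₃ = n₁E°₁ + n₂E°₂.
With n₃ = 3, and the known step contributing 2×(+1.39) V, the unknown satisfies 1·E° = 3×(+1.49) − 2×(+1.39) = +1.690.
E° = +1.690 / 1 = +1.690 V.

+1.690 V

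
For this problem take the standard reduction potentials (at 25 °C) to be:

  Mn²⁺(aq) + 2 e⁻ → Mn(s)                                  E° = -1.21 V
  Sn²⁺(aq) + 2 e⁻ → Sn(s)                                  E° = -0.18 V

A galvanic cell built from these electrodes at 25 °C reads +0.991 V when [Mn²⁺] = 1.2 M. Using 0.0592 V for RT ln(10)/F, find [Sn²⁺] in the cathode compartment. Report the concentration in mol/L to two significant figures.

Sn²⁺/Sn is the cathode, Mn²⁺/Mn the anode: E°cell = +1.03 V, n = 2.
Overall reaction: Sn²⁺(aq) + Mn(s) → Sn(s) + Mn²⁺(aq); Q = [Mn²⁺]^1/[Sn²⁺]^1.
From E = E° − (0.0592/n) log Q: log Q = (E° − E)·n/0.0592 = (+1.03 − (+0.991))·2/0.0592 = 1.3176.
So 1·log[Sn²⁺] = 1·log(1.2) − log Q = 0.0792 − (1.3176) = -1.2384; [Sn²⁺] = 10^(-1.2384) ≈ 0.058 M.

0.058 M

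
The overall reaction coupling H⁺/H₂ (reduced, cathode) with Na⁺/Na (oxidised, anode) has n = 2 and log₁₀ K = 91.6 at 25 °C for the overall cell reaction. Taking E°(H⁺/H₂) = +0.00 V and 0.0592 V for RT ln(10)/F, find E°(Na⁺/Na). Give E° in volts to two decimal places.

E°cell = (0.0592/n)·log K = (0.0592/2)(91.6) = +2.711 V.
Since H⁺/H₂ is the cathode and Na⁺/Na the anode, E°cell = E°(H⁺/H₂) − E°(Na⁺/Na).
So E°(Na⁺/Na) = E°(H⁺/H₂) − E°cell = (+0.00) − (+2.711) = -2.71 V.

-2.71 V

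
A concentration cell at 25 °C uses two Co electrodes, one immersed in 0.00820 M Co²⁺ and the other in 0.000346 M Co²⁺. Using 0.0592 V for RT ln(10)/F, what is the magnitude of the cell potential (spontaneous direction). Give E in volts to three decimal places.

+0.041 V

For a concentration cell E°cell = 0. The 0.00820 M side is the cathode (reduction is favoured where [Co²⁺] is higher).
With n = 2, E = −(0.0592/2) log([Co²⁺]ₐₙ/[Co²⁺]꜀ₐₜ) = −(0.0592/2) log(0.000346/0.0082) = −(0.0592/2)(-1.375) = +0.041 V.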